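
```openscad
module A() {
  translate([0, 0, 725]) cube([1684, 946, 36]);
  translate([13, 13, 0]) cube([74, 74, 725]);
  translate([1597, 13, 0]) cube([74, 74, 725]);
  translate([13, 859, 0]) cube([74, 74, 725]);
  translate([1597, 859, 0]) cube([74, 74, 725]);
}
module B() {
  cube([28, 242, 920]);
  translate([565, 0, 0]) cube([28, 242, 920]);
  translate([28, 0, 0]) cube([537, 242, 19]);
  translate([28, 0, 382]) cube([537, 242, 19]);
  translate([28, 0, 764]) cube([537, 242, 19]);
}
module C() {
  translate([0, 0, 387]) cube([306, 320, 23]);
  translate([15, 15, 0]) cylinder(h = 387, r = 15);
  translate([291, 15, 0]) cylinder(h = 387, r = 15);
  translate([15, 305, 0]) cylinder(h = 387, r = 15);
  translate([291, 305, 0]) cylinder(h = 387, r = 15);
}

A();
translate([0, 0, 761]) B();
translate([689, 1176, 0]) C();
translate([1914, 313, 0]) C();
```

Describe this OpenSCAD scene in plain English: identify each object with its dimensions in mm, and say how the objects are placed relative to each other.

A is a rectangular dining table. The top is 1684×946×36 mm with its upper surface at z = 761 mm. It stands on four 74×74 mm square legs, each inset 13 mm from the nearest pair of top edges, running from the floor to the underside of the top.

B is an open bookshelf. Two side panels, each 28 mm thick, 242 mm deep and 920 mm tall, stand 593 mm apart (outside-to-outside). Between them sit 3 shelves, each 19 mm thick and 242 mm deep, spanning the full gap between the sides. The bottom shelf rests on the floor (its underside at z = 0) and the clear gap between one shelf's top and the next shelf's underside is 363 mm.

C is a simple wooden stool: a rectangular seat 306 mm (x) by 320 mm (y), 23 mm thick, top face at z = 410 mm, on four round legs, each 30 mm in diameter. The legs rest on z = 0, each leg's axis is inset half a diameter from the nearest pair of seat edges (so the leg's bounding box is flush with the corner).

The bookshelf is on top of the table. Two stools sit around the table at the +y, +x sides.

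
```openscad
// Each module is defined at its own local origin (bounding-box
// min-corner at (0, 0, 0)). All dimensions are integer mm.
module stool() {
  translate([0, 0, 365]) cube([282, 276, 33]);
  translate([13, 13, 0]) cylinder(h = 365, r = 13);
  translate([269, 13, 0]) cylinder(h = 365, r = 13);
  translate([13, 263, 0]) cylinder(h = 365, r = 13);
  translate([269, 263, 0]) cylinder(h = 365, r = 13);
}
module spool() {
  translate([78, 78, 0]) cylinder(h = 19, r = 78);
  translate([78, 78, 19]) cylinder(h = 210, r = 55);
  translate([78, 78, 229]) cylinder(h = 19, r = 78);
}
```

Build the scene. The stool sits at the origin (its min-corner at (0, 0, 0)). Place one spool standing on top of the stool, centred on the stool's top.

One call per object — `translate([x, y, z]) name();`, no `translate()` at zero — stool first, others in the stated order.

stool();
translate([63, 60, 398]) spool();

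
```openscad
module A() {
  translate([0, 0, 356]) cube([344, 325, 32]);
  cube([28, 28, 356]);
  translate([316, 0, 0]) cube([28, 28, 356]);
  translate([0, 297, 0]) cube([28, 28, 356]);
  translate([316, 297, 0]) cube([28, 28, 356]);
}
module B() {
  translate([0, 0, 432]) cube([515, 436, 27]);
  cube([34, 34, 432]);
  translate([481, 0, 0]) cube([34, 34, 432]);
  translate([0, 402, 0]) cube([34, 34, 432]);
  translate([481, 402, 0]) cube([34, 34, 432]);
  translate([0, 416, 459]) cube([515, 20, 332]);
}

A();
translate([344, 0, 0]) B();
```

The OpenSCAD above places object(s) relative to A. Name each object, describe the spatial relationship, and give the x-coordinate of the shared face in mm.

The stool's +x face and the chair's −x face are both at x = 344 mm.

A is a stool. B is a chair. The chair is against the stool's +x side, with their −y faces flush. The x-coordinate of the shared face is 344 mm.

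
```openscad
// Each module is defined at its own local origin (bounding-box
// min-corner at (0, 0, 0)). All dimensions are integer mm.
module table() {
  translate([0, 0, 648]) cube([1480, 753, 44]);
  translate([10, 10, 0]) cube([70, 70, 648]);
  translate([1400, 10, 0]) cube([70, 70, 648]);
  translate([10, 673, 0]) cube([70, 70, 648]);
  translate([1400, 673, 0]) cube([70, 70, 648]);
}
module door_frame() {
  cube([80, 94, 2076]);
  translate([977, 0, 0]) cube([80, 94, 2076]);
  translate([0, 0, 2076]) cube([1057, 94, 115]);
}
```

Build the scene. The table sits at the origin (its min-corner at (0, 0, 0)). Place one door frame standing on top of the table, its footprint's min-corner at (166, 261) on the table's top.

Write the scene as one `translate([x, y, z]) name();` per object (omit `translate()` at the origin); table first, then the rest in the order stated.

table();
translate([166, 261, 692]) door_frame();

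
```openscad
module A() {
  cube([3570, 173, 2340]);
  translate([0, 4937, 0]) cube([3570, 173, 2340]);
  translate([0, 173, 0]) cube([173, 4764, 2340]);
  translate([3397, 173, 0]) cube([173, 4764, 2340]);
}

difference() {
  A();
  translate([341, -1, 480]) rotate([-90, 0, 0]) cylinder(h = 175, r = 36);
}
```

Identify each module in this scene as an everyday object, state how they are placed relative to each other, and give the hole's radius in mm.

The subtracted cylinder has r = 36 mm.

A is a house frame. The house frame has a circular hole through its front wall. The hole's radius is 36 mm.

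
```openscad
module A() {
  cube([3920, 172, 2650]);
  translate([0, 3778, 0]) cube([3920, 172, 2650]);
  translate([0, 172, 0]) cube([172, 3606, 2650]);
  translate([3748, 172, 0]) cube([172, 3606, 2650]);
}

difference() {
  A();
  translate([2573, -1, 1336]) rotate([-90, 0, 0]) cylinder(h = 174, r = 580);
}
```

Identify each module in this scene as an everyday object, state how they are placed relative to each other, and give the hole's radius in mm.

The subtracted cylinder has r = 580 mm.

A is a house frame. The house frame has a circular hole through its front wall. The hole's radius is 580 mm.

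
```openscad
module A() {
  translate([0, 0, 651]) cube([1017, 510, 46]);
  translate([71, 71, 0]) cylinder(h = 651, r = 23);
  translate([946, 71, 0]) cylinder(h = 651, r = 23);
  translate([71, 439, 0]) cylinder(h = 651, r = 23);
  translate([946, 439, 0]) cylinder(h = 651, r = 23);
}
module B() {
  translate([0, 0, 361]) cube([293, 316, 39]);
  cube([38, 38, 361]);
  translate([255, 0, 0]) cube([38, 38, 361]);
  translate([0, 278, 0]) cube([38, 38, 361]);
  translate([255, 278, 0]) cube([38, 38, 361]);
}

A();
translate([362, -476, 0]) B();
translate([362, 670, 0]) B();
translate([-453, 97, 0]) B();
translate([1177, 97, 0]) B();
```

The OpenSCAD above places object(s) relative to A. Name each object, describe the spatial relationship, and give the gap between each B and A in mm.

Each stool's nearest face is 160 mm from the table's bounding box.

A is a table. B is a stool. Four stools sit around the table at the −y, +y, −x, +x sides. The gap between each stool and the table is 160 mm.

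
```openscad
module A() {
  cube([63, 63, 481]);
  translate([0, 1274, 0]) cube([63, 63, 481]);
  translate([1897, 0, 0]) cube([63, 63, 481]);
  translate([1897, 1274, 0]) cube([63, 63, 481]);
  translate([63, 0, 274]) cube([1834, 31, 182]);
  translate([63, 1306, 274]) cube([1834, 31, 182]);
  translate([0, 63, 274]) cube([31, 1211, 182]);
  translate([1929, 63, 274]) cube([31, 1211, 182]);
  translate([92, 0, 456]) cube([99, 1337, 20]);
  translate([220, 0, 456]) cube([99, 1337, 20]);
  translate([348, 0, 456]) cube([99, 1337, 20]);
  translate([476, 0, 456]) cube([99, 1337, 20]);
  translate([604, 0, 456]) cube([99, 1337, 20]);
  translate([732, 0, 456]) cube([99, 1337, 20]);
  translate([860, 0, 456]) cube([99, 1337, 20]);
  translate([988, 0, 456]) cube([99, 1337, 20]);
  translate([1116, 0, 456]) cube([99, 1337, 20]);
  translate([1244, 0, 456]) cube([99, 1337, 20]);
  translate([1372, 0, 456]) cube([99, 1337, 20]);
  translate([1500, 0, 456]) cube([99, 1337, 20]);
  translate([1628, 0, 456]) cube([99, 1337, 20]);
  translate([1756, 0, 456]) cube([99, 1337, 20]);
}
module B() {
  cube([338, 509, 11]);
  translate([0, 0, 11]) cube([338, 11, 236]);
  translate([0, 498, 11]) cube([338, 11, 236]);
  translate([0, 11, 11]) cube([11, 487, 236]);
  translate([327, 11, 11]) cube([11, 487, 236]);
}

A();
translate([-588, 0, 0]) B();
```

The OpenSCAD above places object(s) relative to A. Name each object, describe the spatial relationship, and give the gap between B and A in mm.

A is a bed frame. B is an open box. The open box is on the floor beside the bed frame on its −x side. The gap between the open box and the bed frame is 250 mm.

The open box's nearest face is 250 mm from the bed frame's −x face.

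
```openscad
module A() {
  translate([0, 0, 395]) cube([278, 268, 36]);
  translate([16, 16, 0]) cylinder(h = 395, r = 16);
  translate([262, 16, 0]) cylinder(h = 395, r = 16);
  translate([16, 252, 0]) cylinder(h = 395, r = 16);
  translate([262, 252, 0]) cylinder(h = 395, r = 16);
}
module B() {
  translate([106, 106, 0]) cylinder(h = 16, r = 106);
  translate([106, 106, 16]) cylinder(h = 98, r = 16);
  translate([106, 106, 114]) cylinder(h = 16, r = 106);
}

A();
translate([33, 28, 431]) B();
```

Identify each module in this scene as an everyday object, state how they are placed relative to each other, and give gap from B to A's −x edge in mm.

The spool's min-x is at 33; the stool's min-x is 0; gap = 33 mm.

A is a stool. B is a spool. The spool is on top of the stool, centred. The gap from the spool to the stool's −x edge is 33 mm.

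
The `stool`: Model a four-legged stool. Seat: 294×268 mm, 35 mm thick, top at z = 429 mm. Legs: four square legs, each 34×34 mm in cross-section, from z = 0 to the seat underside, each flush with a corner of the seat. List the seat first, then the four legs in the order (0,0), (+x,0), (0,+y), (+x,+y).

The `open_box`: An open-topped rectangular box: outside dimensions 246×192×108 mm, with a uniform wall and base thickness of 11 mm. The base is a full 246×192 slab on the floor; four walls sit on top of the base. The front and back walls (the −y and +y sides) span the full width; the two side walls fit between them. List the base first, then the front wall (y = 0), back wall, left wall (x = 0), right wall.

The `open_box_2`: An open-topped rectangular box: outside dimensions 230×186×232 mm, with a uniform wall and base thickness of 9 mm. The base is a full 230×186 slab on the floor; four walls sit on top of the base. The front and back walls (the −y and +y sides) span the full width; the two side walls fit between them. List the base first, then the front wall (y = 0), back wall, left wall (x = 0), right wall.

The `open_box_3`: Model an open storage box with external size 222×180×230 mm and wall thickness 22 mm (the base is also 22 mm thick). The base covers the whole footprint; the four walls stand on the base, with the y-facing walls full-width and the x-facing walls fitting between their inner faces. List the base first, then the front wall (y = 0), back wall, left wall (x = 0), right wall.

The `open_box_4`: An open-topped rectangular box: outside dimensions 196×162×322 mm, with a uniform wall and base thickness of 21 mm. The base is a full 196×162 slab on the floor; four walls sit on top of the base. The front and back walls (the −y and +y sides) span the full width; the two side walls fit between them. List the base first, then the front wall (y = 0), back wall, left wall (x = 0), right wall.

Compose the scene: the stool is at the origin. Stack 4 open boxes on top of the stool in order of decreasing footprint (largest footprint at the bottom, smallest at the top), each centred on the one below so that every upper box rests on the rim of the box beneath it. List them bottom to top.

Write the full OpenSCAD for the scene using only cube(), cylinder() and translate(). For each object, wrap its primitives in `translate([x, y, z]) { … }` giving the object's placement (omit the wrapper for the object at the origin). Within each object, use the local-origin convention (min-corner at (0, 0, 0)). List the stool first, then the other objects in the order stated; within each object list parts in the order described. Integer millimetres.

translate([0, 0, 394]) cube([294, 268, 35]);
cube([34, 34, 394]);
translate([260, 0, 0]) cube([34, 34, 394]);
translate([0, 234, 0]) cube([34, 34, 394]);
translate([260, 234, 0]) cube([34, 34, 394]);
translate([24, 38, 429]) {
  cube([246, 192, 11]);
  translate([0, 0, 11]) cube([246, 11, 97]);
  translate([0, 181, 11]) cube([246, 11, 97]);
  translate([0, 11, 11]) cube([11, 170, 97]);
  translate([235, 11, 11]) cube([11, 170, 97]);
}
translate([32, 41, 537]) {
  cube([230, 186, 9]);
  translate([0, 0, 9]) cube([230, 9, 223]);
  translate([0, 177, 9]) cube([230, 9, 223]);
  translate([0, 9, 9]) cube([9, 168, 223]);
  translate([221, 9, 9]) cube([9, 168, 223]);
}
translate([36, 44, 769]) {
  cube([222, 180, 22]);
  translate([0, 0, 22]) cube([222, 22, 208]);
  translate([0, 158, 22]) cube([222, 22, 208]);
  translate([0, 22, 22]) cube([22, 136, 208]);
  translate([200, 22, 22]) cube([22, 136, 208]);
}
translate([49, 53, 999]) {
  cube([196, 162, 21]);
  translate([0, 0, 21]) cube([196, 21, 301]);
  translate([0, 141, 21]) cube([196, 21, 301]);
  translate([0, 21, 21]) cube([21, 120, 301]);
  translate([175, 21, 21]) cube([21, 120, 301]);
}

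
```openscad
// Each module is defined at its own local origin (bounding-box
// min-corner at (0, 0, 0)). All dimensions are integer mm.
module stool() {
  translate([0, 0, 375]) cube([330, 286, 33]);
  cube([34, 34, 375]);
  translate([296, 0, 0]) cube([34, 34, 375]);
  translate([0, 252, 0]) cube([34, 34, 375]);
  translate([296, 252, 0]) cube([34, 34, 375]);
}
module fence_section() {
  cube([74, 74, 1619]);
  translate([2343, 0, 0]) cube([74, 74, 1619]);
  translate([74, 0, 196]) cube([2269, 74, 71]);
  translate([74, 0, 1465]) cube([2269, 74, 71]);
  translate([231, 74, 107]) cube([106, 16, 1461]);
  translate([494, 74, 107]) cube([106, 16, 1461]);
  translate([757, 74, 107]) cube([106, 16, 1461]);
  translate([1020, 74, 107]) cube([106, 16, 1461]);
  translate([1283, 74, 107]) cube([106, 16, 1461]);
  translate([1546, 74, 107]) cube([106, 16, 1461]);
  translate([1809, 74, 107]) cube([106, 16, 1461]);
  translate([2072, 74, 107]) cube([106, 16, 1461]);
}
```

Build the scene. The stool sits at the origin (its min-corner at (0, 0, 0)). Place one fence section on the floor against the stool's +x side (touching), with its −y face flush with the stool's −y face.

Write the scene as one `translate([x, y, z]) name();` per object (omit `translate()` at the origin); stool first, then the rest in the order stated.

stool();
translate([330, 0, 0]) fence_section();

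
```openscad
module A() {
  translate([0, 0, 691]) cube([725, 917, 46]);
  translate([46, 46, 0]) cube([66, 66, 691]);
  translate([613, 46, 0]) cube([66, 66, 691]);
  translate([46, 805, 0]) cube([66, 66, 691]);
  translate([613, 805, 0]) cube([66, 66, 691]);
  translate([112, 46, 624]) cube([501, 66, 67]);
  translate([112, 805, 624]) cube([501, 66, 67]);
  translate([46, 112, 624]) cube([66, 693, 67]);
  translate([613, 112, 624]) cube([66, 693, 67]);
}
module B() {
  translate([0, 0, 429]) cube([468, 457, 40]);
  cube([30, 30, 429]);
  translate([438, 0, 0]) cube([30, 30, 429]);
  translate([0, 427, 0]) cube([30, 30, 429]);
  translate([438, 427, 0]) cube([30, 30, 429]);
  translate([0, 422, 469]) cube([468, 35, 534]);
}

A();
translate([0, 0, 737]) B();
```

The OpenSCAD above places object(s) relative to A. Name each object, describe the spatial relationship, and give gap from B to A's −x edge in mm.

A is a table. B is a chair. The chair is on top of the table. The gap from the chair to the table's −x edge is 0 mm.

The chair's min-x is at 0; the table's min-x is 0; gap = 0 mm.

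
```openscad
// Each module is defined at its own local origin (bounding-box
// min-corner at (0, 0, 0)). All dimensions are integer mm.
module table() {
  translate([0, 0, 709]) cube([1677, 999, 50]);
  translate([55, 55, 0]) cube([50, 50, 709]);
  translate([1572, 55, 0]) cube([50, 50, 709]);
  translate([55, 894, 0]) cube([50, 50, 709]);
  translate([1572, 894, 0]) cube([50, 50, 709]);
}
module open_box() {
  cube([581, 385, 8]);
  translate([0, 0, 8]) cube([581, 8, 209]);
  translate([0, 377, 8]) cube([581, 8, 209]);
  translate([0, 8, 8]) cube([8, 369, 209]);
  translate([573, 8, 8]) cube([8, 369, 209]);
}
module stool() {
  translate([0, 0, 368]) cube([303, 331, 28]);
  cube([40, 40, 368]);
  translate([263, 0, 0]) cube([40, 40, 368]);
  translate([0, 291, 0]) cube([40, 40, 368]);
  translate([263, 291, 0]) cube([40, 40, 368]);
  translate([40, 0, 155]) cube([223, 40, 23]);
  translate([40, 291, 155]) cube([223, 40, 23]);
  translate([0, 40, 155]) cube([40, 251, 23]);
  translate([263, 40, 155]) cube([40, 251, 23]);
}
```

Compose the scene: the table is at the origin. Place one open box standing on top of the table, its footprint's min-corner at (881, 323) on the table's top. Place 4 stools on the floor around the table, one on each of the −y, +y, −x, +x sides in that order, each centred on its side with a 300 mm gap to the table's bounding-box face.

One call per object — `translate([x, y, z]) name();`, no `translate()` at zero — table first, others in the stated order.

table();
translate([881, 323, 759]) open_box();
translate([687, -631, 0]) stool();
translate([687, 1299, 0]) stool();
translate([-603, 334, 0]) stool();
translate([1977, 334, 0]) stool();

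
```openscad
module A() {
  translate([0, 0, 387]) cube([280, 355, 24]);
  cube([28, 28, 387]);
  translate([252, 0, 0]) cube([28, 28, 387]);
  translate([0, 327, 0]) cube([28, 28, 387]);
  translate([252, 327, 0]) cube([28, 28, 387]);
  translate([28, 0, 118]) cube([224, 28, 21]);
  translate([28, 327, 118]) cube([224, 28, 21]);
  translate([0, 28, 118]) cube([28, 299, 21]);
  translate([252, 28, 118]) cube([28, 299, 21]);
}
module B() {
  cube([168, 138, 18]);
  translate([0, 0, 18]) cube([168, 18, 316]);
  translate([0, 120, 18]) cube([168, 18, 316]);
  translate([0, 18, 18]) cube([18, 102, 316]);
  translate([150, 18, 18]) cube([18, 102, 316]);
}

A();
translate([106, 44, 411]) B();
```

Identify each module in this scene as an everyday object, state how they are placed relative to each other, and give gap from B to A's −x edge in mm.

A is a stool. B is an open box. The open box is on top of the stool. The gap from the open box to the stool's −x edge is 106 mm.

The open box's min-x is at 106; the stool's min-x is 0; gap = 106 mm.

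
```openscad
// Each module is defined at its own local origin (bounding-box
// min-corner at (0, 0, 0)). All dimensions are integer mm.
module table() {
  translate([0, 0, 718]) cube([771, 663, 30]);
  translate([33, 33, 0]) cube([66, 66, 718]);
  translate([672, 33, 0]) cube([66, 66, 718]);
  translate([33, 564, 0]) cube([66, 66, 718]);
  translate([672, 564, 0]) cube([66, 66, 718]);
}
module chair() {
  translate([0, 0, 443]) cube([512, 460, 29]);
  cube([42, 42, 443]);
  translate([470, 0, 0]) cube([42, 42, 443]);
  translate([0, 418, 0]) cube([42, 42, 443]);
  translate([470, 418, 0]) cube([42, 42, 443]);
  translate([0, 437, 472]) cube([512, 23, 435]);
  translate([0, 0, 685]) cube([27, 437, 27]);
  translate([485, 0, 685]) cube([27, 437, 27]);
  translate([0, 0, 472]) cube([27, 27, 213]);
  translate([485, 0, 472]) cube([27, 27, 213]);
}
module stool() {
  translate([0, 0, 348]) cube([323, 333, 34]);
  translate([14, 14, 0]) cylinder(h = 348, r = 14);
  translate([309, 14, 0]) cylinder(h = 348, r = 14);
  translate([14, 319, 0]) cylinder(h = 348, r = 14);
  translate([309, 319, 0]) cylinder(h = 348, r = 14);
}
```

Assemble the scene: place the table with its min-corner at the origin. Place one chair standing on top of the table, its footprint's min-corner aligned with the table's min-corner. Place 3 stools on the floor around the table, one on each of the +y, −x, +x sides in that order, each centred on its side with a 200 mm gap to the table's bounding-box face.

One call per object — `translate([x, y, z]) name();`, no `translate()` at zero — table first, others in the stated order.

table();
translate([0, 0, 748]) chair();
translate([224, 863, 0]) stool();
translate([-523, 165, 0]) stool();
translate([971, 165, 0]) stool();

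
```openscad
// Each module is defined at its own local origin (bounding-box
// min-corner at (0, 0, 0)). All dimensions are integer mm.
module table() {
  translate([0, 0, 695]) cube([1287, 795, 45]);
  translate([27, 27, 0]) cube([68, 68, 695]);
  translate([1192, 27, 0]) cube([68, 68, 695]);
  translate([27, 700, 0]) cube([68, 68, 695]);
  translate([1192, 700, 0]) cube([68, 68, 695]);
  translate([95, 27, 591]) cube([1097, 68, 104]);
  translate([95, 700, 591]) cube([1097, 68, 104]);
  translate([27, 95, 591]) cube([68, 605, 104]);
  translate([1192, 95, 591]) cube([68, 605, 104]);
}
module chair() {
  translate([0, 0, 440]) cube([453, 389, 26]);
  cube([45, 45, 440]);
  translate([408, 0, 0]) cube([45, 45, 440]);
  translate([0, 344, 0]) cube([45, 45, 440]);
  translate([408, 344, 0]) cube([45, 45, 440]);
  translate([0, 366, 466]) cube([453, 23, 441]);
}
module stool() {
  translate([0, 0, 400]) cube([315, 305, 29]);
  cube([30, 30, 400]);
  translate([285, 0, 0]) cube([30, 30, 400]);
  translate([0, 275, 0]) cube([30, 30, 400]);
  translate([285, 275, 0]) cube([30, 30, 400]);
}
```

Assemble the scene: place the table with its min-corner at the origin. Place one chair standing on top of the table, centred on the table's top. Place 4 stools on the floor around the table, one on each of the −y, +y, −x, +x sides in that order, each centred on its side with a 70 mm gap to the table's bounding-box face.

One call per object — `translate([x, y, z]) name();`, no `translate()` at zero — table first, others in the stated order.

table();
translate([417, 203, 740]) chair();
translate([486, -375, 0]) stool();
translate([486, 865, 0]) stool();
translate([-385, 245, 0]) stool();
translate([1357, 245, 0]) stool();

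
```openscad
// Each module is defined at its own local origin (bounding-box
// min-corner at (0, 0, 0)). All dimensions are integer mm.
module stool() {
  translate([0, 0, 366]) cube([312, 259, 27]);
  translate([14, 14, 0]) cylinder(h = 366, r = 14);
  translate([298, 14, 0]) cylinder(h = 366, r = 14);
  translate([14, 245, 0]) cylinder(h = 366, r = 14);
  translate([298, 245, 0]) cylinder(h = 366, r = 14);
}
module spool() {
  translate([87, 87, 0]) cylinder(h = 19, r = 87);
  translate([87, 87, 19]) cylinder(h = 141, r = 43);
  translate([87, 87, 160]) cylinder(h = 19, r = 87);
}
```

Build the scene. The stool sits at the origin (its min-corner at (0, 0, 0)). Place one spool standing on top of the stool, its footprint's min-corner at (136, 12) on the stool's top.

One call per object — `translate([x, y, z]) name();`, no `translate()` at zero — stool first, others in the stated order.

stool();
translate([136, 12, 393]) spool();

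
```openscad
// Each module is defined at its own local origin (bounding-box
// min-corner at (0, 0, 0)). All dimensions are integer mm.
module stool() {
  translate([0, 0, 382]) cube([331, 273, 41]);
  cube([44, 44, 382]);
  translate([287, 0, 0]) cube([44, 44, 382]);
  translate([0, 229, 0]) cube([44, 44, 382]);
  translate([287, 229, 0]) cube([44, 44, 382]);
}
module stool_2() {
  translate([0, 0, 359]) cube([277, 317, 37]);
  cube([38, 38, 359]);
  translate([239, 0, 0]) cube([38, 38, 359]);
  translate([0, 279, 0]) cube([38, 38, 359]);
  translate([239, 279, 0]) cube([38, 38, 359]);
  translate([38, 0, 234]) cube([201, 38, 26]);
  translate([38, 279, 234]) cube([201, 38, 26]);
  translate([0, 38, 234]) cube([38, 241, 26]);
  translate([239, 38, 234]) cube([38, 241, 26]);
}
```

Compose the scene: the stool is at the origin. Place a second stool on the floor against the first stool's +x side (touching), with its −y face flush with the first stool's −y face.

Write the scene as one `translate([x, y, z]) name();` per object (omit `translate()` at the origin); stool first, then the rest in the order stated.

stool();
translate([331, 0, 0]) stool_2();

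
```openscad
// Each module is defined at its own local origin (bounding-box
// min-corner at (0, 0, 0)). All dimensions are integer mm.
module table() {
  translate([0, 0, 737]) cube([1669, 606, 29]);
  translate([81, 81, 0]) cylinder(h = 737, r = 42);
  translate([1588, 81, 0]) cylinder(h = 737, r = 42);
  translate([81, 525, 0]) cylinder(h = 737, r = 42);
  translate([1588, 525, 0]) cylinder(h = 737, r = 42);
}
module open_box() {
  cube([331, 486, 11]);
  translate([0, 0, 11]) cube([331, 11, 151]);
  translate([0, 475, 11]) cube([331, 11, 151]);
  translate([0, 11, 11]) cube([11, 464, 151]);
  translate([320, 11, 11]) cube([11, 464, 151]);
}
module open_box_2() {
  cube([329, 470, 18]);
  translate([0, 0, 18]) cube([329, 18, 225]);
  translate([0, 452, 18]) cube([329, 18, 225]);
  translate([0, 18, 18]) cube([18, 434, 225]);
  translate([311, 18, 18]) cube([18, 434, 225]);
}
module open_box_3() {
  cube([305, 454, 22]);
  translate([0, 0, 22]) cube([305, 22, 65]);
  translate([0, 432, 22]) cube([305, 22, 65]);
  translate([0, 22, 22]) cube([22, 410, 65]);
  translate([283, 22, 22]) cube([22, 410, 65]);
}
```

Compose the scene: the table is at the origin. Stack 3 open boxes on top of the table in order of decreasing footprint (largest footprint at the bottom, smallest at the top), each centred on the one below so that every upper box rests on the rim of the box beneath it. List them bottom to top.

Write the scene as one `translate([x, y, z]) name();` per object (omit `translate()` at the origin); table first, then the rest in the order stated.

table();
translate([669, 60, 766]) open_box();
translate([670, 68, 928]) open_box_2();
translate([682, 76, 1171]) open_box_3();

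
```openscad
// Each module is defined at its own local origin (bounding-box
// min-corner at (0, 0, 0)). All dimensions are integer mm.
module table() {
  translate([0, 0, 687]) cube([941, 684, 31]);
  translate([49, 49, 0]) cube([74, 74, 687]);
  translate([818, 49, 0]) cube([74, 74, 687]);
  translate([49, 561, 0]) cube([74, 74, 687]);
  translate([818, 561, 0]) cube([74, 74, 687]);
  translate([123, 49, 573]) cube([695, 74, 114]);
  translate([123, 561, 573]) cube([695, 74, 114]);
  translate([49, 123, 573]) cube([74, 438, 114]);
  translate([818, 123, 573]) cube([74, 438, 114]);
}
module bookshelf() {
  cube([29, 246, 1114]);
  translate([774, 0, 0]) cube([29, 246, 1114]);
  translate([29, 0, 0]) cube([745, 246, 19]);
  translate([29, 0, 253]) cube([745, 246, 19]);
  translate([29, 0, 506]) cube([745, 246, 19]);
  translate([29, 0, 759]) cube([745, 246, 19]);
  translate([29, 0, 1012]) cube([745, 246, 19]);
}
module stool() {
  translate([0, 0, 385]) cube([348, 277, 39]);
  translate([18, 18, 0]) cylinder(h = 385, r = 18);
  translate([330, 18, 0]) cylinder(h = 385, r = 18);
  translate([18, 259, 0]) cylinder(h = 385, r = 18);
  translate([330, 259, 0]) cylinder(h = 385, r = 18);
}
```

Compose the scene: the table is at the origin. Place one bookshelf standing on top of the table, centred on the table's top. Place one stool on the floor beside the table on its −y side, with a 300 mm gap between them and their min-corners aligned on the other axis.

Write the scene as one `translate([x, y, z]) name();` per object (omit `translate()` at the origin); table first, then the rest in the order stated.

table();
translate([69, 219, 718]) bookshelf();
translate([0, -577, 0]) stool();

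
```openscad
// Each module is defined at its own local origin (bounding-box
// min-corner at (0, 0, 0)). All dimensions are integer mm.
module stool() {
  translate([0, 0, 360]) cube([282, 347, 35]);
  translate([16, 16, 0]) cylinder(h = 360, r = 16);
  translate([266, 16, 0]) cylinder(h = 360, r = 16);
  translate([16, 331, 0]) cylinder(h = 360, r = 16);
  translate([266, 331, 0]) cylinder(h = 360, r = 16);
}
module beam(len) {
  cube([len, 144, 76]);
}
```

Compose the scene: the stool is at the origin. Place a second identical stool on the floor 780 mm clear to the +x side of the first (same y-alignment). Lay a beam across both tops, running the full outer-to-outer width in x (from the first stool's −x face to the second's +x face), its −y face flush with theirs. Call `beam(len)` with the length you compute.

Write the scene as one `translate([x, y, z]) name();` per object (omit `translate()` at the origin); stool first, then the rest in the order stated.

stool();
translate([1062, 0, 0]) stool();
translate([0, 0, 395]) beam(1344);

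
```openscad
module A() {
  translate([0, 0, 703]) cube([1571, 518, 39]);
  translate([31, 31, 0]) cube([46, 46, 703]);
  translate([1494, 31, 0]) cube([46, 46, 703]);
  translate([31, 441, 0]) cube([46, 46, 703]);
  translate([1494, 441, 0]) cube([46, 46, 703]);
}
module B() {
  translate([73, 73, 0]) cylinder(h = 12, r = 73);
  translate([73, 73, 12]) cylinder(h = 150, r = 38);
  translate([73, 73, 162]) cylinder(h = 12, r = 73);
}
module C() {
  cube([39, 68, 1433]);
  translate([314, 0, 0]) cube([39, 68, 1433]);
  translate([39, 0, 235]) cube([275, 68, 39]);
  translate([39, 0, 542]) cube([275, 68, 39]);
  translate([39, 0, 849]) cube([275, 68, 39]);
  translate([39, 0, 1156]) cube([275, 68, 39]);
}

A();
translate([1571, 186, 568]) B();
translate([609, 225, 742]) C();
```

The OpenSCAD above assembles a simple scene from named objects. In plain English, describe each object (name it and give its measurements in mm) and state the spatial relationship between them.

A is a table with a 1571×518 mm rectangular top, 39 mm thick, top surface at z = 742 mm, supported by four 46×46 mm square legs, each inset 31 mm from the nearest pair of top edges, running from the floor.

B is a spool: two coaxial disc flanges of radius 73 mm and thickness 12 mm, joined by a core cylinder of radius 38 mm and height 150 mm. The lower flange rests on z = 0 and the three cylinders share a vertical axis.

C is a wooden ladder with two side rails of 39×68 mm section and 1433 mm height, set 353 mm apart overall. Between them run 4 rectangular rungs (68 mm deep, 39 mm thick), front faces flush with the rails' −y face. The bottom of the first rung is 235 mm above the floor and each subsequent rung is 307 mm higher than the one below.

The spool is beside the table with their tops flush at z = 742. The ladder is on top of the table, centred.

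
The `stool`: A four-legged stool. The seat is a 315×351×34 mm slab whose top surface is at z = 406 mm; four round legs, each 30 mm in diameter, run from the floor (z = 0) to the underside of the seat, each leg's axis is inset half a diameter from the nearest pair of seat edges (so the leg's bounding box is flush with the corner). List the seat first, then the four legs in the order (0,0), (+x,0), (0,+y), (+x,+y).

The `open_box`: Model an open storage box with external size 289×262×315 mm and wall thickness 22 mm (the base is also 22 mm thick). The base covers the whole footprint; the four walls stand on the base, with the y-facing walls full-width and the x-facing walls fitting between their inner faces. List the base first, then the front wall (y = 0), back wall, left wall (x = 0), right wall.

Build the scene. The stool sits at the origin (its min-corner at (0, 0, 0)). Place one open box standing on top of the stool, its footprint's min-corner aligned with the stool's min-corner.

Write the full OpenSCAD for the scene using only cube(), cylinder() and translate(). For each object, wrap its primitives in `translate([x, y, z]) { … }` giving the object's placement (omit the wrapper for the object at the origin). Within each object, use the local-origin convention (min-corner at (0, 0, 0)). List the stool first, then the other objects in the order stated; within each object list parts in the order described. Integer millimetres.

translate([0, 0, 372]) cube([315, 351, 34]);
translate([15, 15, 0]) cylinder(h = 372, r = 15);
translate([300, 15, 0]) cylinder(h = 372, r = 15);
translate([15, 336, 0]) cylinder(h = 372, r = 15);
translate([300, 336, 0]) cylinder(h = 372, r = 15);
translate([0, 0, 406]) {
  cube([289, 262, 22]);
  translate([0, 0, 22]) cube([289, 22, 293]);
  translate([0, 240, 22]) cube([289, 22, 293]);
  translate([0, 22, 22]) cube([22, 218, 293]);
  translate([267, 22, 22]) cube([22, 218, 293]);
}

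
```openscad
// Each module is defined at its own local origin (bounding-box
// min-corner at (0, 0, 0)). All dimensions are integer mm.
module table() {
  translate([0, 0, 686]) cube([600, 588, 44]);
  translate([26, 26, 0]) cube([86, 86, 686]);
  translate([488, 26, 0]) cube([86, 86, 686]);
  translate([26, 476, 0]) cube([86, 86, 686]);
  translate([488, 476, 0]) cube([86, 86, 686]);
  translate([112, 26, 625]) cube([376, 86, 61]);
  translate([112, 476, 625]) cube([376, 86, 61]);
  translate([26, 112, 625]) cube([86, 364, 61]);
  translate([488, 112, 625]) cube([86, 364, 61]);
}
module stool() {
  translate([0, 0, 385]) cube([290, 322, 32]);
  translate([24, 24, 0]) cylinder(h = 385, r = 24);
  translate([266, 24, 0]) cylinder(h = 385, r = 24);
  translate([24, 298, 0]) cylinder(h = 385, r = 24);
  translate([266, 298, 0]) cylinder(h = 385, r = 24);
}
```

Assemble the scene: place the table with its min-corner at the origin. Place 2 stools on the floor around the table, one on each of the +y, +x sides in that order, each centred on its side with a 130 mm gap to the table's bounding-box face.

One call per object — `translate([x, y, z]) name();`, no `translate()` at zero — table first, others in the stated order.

table();
translate([155, 718, 0]) stool();
translate([730, 133, 0]) stool();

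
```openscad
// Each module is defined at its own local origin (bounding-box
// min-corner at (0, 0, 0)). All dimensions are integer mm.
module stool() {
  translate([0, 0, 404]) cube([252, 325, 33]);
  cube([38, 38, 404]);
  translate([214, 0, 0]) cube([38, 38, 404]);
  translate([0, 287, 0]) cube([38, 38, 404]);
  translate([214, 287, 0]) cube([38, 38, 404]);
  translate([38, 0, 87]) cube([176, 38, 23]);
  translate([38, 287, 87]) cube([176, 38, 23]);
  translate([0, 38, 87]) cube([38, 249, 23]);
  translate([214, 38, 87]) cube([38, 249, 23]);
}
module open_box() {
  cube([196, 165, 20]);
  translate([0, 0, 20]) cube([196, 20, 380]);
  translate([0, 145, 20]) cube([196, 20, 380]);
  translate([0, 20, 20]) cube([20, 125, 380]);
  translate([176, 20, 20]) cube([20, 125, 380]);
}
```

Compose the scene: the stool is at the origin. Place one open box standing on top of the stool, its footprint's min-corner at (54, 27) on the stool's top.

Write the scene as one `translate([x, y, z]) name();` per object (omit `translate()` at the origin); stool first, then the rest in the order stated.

stool();
translate([54, 27, 437]) open_box();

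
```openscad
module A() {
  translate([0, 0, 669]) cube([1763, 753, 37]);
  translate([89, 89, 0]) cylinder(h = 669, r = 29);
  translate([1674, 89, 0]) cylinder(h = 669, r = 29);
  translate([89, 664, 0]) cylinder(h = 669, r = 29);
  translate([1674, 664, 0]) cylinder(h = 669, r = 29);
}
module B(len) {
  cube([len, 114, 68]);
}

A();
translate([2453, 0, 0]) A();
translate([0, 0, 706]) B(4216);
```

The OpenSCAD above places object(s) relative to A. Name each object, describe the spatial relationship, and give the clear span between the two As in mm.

A is a table. B is a beam. A beam spans the tops of two tables. The clear span between the two tables is 690 mm.

Second table starts at x = 2453; first ends at x = 1763; clear span = 2453 − 1763 = 690 mm.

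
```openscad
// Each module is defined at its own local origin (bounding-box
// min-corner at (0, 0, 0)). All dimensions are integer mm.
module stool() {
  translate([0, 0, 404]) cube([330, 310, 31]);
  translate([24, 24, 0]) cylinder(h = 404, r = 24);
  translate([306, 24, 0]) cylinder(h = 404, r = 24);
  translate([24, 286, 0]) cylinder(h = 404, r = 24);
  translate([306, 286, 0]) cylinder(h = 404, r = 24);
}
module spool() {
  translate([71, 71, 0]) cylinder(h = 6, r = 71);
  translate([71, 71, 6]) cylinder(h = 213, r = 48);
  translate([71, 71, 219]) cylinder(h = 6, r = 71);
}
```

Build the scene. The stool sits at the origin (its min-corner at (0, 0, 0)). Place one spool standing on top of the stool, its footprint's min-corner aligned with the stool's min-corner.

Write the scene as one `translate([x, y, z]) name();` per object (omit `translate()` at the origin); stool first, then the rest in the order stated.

stool();
translate([0, 0, 435]) spool();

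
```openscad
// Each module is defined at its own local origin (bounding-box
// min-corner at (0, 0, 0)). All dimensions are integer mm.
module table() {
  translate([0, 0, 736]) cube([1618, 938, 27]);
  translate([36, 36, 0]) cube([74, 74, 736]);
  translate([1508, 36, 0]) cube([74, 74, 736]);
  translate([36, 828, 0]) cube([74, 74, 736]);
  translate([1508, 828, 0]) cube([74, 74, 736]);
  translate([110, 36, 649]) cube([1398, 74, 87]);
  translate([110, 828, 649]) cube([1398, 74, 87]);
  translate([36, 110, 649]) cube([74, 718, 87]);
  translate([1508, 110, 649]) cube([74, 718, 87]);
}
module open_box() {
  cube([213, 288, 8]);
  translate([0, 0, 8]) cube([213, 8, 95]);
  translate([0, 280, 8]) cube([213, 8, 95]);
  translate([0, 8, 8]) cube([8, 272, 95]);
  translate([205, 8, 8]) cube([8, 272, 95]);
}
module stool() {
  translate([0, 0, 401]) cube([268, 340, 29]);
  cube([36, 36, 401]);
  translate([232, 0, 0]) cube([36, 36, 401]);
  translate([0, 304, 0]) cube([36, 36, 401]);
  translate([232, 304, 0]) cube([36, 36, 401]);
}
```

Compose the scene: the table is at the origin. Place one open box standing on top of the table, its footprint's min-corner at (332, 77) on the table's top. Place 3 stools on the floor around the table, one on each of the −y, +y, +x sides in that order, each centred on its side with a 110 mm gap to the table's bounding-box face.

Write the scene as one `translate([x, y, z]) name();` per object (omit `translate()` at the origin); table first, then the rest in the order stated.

table();
translate([332, 77, 763]) open_box();
translate([675, -450, 0]) stool();
translate([675, 1048, 0]) stool();
translate([1728, 299, 0]) stool();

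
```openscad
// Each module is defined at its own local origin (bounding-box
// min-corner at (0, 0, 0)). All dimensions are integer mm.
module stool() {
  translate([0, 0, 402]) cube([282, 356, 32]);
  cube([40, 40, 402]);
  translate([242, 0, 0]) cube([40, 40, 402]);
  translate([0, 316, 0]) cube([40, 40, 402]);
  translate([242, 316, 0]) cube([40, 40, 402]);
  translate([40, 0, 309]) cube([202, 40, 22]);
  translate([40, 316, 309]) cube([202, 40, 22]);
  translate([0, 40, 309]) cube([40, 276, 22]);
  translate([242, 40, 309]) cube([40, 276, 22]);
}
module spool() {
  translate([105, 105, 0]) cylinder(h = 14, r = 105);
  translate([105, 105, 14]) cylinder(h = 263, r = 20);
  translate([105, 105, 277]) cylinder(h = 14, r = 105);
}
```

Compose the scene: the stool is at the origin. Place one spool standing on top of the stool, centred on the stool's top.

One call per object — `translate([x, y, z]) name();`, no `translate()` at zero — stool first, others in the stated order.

stool();
translate([36, 73, 434]) spool();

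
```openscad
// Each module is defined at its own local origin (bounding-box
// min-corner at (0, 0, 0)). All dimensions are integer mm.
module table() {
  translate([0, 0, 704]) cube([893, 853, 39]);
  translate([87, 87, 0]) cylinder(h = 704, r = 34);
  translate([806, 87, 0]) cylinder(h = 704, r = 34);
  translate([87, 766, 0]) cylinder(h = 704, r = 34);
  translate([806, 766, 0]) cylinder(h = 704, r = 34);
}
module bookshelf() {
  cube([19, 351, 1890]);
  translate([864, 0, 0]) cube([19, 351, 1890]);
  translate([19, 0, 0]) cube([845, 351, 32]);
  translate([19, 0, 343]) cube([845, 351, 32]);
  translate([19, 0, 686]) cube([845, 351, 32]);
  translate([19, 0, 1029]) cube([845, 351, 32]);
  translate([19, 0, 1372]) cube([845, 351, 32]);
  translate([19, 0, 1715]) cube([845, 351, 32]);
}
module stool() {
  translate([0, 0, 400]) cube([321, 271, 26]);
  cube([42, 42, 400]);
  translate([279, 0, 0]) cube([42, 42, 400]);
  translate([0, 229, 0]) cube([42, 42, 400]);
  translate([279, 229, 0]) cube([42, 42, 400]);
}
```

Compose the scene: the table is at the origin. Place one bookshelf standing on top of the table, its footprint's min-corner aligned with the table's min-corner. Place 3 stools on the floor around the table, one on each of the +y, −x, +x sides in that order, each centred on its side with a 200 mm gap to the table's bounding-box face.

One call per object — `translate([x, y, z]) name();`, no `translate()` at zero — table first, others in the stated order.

table();
translate([0, 0, 743]) bookshelf();
translate([286, 1053, 0]) stool();
translate([-521, 291, 0]) stool();
translate([1093, 291, 0]) stool();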